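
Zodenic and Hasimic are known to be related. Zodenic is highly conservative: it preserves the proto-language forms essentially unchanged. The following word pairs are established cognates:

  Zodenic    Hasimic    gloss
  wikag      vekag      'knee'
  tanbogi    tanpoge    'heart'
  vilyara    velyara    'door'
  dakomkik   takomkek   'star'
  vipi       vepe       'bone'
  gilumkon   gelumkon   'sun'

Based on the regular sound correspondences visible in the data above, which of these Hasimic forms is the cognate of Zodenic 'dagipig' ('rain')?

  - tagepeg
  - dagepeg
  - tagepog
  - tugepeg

dakomkik ~ takomkek — Zodenic d corresponds to Hasimic t word-initially before a back vowel.
vipi ~ vepe — Zodenic i corresponds to Hasimic e after a consonant, before a labial obstruent.
wikag ~ vekag, vilyara ~ velyara — Zodenic i corresponds to Hasimic e after a consonant, before a consonant other than r, m, n, p, b, f, v.
Applying these to Zodenic 'dagipig':
  dagipig → tagipig   (d→t word-initially before a back vowel)
  tagipig → tagepig   (i→e after a consonant, before a labial obstruent)
  tagepig → tagepeg   (i→e after a consonant, before a consonant other than r, m, n, p, b, f, v)
So the Hasimic cognate is 'tagepeg'.

tagepeg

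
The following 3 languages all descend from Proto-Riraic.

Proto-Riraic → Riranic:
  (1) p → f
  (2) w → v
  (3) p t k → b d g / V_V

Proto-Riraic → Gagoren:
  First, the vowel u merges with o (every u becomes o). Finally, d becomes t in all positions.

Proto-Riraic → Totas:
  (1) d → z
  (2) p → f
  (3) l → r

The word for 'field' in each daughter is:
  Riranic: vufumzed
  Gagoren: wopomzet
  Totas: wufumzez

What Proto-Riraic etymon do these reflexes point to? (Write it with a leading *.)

Position 2: Riranic has u, Gagoren has o, Totas has u. Riranic preserves u here (none of its changes turn any other segment into u), so the proto-segment is *u.
Position 3: Riranic has f, Gagoren has p, Totas has f. Gagoren preserves p here (none of its changes turn any other segment into p), so the proto-segment is *p.
Position 8: Riranic has d, Gagoren has t, Totas has z. Taking the neighbouring segments as reconstructed: Riranic d can only go back to *d; Gagoren t could go back to *t or *d; Totas z could go back to *d or *z — the one source consistent with every daughter is *d.
Continuing position by position gives *wupumzed; check it forward:
Riranic: *wupumzed > wufumzed > vufumzed  (by unconditioned shift, unconditioned shift)
Gagoren: *wupumzed
  wupumzed → wopomzed   [vowel merger]
  wopomzed → wopomzet   [unconditioned shift]
  giving Gagoren wopomzet.
Totas: *wupumzed > wupumzez > wufumzez  (by unconditioned shift, unconditioned shift)
Only *wupumzed yields all of Riranic vufumzed, Gagoren wopomzet, Totas wufumzez.

*wupumzed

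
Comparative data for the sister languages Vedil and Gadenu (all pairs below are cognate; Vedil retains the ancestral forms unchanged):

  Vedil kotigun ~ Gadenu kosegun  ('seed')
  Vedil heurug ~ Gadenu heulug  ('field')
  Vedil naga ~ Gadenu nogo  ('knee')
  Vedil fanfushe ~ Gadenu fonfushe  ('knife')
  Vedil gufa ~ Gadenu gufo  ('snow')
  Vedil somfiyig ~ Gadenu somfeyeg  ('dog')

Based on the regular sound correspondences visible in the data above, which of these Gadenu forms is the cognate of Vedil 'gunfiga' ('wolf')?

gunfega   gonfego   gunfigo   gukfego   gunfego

kotigun ~ kosegun, somfiyig ~ somfeyeg — Vedil i corresponds to Gadenu e after a consonant, before a consonant other than r, m, n, p, b, f, v.
naga ~ nogo, gufa ~ gufo — Vedil a corresponds to Gadenu o word-finally.
Applying these to Vedil 'gunfiga':
  gunfiga → gunfega   (i→e after a consonant, before a consonant other than r, m, n, p, b, f, v)
  gunfega → gunfego   (a→o word-finally)
So the Gadenu cognate is 'gunfego'.

gunfego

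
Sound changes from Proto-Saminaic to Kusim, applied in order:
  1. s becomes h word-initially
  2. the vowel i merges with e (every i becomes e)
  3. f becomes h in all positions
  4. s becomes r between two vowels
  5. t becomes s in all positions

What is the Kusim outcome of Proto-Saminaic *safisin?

Kusim: *safisin > hafisin > hafesen > hahesen > haheren  (by debuccalisation, vowel merger, unconditioned shift, rhotacism)

haheren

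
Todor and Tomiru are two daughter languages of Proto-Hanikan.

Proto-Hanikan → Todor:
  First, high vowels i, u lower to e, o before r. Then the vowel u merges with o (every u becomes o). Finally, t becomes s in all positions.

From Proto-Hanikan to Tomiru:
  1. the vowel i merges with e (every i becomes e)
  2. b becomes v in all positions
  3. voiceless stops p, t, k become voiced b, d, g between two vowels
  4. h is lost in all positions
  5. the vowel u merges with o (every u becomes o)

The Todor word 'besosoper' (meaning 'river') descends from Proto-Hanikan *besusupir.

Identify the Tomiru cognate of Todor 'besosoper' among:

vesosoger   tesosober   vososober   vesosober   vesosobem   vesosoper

Tomiru: *besusupir
  besusupir → besusuper   [vowel merger]
  besusuper → vesusuper   [unconditioned shift]
  vesusuper → vesusuber   [intervocalic voicing]
  vesusuber (rule 4 does not apply)
  vesusuber → vesosober   [vowel merger]
  giving Tomiru vesosober.
Among the options, 'vesosober' alone shows every Tomiru change applied in order.

vesosober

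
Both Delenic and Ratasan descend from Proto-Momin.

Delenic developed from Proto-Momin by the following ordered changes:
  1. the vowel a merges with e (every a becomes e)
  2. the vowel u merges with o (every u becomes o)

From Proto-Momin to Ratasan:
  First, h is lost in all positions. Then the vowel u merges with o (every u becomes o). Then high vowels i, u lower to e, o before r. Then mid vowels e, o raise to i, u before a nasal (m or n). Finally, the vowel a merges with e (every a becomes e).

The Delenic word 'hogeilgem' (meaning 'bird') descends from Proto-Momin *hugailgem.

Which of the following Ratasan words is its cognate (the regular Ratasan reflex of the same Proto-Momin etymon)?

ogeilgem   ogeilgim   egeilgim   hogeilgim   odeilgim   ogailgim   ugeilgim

ogeilgim

Ratasan: start from *hugailgem.
  rule 1 (h-loss): hugailgem → ugailgem
  rule 2 (vowel merger): ugailgem → ogailgem
  rule 3: no change — ogailgem
  rule 4 (pre-nasal raising): ogailgem → ogailgim
  rule 5 (vowel merger): ogailgim → ogeilgim
  ⇒ Ratasan ogeilgim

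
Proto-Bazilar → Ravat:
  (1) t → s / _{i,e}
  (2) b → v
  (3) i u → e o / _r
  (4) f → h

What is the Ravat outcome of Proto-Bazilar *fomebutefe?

homevusehe

Ravat: *fomebutefe > fomebusefe > fomevusefe > homevusehe  (by palatalisation, unconditioned shift, unconditioned shift)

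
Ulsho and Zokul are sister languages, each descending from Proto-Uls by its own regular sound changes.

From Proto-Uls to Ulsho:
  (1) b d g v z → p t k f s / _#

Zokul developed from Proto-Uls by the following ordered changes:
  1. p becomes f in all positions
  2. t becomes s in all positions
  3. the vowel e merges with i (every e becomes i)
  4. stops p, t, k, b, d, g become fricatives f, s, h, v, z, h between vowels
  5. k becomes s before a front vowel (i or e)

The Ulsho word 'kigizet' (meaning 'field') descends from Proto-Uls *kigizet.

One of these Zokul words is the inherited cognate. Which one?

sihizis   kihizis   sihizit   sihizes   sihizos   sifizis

sihizis

Zokul: start from *kigizet.
  rule 1: no change — kigizet
  rule 2 (unconditioned shift): kigizet → kigizes
  rule 3 (vowel merger): kigizes → kigizis
  rule 4 (intervocalic lenition): kigizis → kihizis
  rule 5 (palatalisation): kihizis → sihizis
  ⇒ Zokul sihizis
The other candidates each miss or misapply at least one Zokul change.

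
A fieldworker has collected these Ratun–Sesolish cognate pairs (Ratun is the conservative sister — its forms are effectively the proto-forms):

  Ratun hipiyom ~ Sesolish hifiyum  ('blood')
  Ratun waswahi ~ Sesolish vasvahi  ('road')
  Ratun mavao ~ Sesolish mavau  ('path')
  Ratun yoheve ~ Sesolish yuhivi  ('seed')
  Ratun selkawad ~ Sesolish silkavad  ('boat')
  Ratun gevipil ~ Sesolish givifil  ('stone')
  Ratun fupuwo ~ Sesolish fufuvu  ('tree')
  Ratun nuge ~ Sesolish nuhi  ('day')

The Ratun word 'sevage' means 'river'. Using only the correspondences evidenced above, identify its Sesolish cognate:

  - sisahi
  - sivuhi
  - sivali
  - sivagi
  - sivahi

yoheve ~ yuhivi, gevipil ~ givifil — Ratun e corresponds to Sesolish i after a consonant, before a labial obstruent.
nuge ~ nuhi — Ratun g corresponds to Sesolish h between vowels (before a front vowel).
yoheve ~ yuhivi, nuge ~ nuhi — Ratun e corresponds to Sesolish i word-finally.
Applying these to Ratun 'sevage':
  sevage → sivage   (e→i after a consonant, before a labial obstruent)
  sivage → sivahe   (g→h between vowels (before a front vowel))
  sivahe → sivahi   (e→i word-finally)
So the Sesolish cognate is 'sivahi'.

sivahi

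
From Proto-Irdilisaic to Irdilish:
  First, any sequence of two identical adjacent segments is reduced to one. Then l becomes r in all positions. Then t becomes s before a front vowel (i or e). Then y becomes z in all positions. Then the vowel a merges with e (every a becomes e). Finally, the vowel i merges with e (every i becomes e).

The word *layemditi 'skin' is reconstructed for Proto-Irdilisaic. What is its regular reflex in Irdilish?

rezemdese

Irdilish: *layemditi > rayemditi > rayemdisi > razemdisi > rezemdisi > rezemdese  (by unconditioned shift, palatalisation, unconditioned shift, vowel merger, vowel merger)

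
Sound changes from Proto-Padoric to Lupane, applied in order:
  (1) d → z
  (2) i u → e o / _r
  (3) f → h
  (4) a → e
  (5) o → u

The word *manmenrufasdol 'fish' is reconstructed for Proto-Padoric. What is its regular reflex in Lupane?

Lupane: *manmenrufasdol > manmenrufaszol > manmenruhaszol > menmenruheszol > menmenruheszul  (by unconditioned shift, unconditioned shift, vowel merger, vowel merger)

menmenruheszul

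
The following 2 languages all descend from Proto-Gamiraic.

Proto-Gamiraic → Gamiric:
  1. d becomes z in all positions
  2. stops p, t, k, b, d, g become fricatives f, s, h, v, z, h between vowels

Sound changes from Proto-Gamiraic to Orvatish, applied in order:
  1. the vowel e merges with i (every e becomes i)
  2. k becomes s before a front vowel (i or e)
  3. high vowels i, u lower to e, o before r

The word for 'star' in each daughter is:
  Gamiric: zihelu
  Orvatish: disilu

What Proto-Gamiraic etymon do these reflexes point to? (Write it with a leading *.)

*dikelu

Position 1: Gamiric has z, Orvatish has d. Orvatish preserves d here (none of its changes turn any other segment into d), so the proto-segment is *d.
Position 3: Gamiric has h, Orvatish has s. Taking the neighbouring segments as reconstructed: Gamiric h could go back to *k or *g or *h; Orvatish s could go back to *k or *s — the one source consistent with every daughter is *k.
Position 4: Gamiric has e, Orvatish has i. Gamiric preserves e here (none of its changes turn any other segment into e), so the proto-segment is *e.
Verify the candidate proto-form against each daughter:
Gamiric: *dikelu > zikelu > zihelu  (by unconditioned shift, intervocalic lenition)
Orvatish: *dikelu
  dikelu → dikilu   [vowel merger]
  dikilu → disilu   [palatalisation]
  disilu (rule 3 does not apply)
  giving Orvatish disilu.
No other proto-form is consistent with every reflex, so the reconstruction is *dikelu.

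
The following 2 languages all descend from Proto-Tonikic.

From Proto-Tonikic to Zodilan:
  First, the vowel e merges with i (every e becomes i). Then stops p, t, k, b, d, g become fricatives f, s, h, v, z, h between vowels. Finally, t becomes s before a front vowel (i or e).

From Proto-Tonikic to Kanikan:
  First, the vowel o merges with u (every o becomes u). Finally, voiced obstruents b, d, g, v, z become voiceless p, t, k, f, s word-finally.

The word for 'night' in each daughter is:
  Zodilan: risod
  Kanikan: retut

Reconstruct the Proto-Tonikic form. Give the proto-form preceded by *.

Position 4: Zodilan has o, Kanikan has u. Zodilan preserves o here (none of its changes turn any other segment into o), so the proto-segment is *o.
Position 5: Zodilan has d, Kanikan has t. Zodilan preserves d here (none of its changes turn any other segment into d), so the proto-segment is *d.
Continuing position by position gives *retod; check it forward:
Zodilan: start from *retod.
  rule 1 (vowel merger): retod → ritod
  rule 2 (intervocalic lenition): ritod → risod
  rule 3: no change — risod
  ⇒ Zodilan risod
Kanikan: *retod > retud > retut  (by vowel merger, final devoicing)
*retod is the unique common source.

*retod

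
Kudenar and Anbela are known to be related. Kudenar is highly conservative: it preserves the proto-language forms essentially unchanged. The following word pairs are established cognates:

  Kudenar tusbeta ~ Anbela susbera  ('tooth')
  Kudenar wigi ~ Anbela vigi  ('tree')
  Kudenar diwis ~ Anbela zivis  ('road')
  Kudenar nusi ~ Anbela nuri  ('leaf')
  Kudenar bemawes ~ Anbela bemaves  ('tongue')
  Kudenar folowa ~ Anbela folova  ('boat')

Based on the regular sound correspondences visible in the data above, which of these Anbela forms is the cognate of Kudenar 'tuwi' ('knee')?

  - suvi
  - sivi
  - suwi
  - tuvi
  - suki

suvi

tusbeta ~ susbera — Kudenar t corresponds to Anbela s word-initially before a back vowel.
diwis ~ zivis — Kudenar w corresponds to Anbela v between vowels (before a front vowel).
Applying these to Kudenar 'tuwi':
  tuwi → suwi   (t→s word-initially before a back vowel)
  suwi → suvi   (w→v between vowels (before a front vowel))
So the Anbela cognate is 'suvi'.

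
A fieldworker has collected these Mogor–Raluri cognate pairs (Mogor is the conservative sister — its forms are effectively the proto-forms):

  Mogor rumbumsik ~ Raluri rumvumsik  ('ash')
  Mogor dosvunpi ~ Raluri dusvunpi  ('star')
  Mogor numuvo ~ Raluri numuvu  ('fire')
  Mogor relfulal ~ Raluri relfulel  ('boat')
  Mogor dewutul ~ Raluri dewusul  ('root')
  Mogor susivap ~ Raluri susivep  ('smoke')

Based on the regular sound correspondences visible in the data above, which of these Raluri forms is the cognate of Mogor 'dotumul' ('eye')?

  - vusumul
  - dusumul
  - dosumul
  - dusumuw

dosvunpi ~ dusvunpi — Mogor o corresponds to Raluri u after a consonant, before a consonant other than r, m, n, p, b, f, v.
dewutul ~ dewusul — Mogor t corresponds to Raluri s between vowels (before a back vowel).
Applying these to Mogor 'dotumul':
  dotumul → dutumul   (o→u after a consonant, before a consonant other than r, m, n, p, b, f, v)
  dutumul → dusumul   (t→s between vowels (before a back vowel))
So the Raluri cognate is 'dusumul'.

dusumul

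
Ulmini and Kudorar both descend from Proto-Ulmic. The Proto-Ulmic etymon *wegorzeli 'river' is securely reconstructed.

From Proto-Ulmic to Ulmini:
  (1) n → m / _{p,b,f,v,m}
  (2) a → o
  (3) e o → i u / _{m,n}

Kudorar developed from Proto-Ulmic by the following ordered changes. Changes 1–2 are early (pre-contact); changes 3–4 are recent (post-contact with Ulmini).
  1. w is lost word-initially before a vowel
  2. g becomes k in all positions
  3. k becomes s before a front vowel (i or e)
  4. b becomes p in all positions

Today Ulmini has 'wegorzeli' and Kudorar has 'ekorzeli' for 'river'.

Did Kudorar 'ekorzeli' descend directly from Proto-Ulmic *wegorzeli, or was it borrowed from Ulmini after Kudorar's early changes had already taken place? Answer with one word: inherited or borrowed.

If inherited, *wegorzeli would pass through all of Kudorar's changes:
Kudorar: start from *wegorzeli.
  rule 1 (glide loss): wegorzeli → egorzeli
  rule 2 (unconditioned shift): egorzeli → ekorzeli
  rule 3: no change — ekorzeli
  rule 4: no change — ekorzeli
  ⇒ Kudorar ekorzeli
If borrowed from Ulmini 'wegorzeli' after the early changes, it would undergo only the recent ones:
  rule 3 (palatalisation): no change (wegorzeli)
  rule 4 (unconditioned shift): no change (wegorzeli)
  ⇒ as a loan: wegorzeli
Kudorar 'ekorzeli' matches the inherited outcome exactly, so it is an inherited cognate, not a loan.

inherited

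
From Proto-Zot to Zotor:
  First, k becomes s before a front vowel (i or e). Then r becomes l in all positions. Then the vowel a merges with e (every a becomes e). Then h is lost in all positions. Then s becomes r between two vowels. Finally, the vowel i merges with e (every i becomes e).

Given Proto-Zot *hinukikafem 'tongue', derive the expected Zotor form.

Zotor: *hinukikafem > hinusikafem > hinusikefem > inusikefem > inurikefem > enurekefem  (by palatalisation, vowel merger, h-loss, rhotacism, vowel merger)

enurekefem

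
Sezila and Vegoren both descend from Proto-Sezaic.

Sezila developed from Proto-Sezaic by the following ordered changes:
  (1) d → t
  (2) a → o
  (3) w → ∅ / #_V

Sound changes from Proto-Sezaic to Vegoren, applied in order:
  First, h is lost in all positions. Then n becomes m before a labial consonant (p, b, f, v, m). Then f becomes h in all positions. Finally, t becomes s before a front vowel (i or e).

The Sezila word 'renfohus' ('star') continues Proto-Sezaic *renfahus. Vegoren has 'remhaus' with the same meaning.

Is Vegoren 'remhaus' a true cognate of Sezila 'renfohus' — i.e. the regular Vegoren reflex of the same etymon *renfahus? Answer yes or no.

yes

Derive the expected Vegoren reflex of *renfahus:
Vegoren: *renfahus > renfaus > remfaus > remhaus  (by h-loss, nasal place assimilation, unconditioned shift)
Vegoren 'remhaus' matches the regular reflex exactly, so the pair is cognate.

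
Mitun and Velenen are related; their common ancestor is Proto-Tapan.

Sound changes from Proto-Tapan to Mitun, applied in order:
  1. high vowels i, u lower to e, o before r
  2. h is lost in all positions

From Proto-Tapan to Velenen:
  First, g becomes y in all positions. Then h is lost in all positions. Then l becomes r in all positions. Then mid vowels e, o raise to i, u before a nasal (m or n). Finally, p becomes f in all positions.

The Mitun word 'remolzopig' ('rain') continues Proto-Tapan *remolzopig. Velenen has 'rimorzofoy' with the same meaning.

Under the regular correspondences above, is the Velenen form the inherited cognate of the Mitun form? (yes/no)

no

Derive the expected Velenen reflex of *remolzopig:
Velenen: *remolzopig
  remolzopig → remolzopiy   [unconditioned shift]
  remolzopiy (rule 2 does not apply)
  remolzopiy → remorzopiy   [unconditioned shift]
  remorzopiy → rimorzopiy   [pre-nasal raising]
  rimorzopiy → rimorzofiy   [unconditioned shift]
  giving Velenen rimorzofiy.
The regular Velenen reflex would be 'rimorzofiy', but the attested form is 'rimorzofoy'. The correspondence is irregular, so they are not cognates (the Velenen form has a different source).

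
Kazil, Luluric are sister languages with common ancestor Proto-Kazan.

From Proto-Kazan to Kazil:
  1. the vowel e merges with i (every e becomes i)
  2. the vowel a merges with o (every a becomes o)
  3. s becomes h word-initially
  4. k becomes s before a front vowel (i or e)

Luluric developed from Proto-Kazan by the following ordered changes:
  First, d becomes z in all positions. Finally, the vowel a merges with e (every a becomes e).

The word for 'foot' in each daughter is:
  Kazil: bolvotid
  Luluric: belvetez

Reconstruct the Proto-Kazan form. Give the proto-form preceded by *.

*balvated

Position 5: Kazil has o, Luluric has e. Taking the neighbouring segments as reconstructed: Kazil o could go back to *a or *o; Luluric e could go back to *a or *e — the one source consistent with every daughter is *a.
Position 2: Kazil has o, Luluric has e. Taking the neighbouring segments as reconstructed: Kazil o could go back to *a or *o; Luluric e could go back to *a or *e — the one source consistent with every daughter is *a.
Position 8: Kazil has d, Luluric has z. Kazil preserves d here (none of its changes turn any other segment into d), so the proto-segment is *d.
Verify the candidate proto-form against each daughter:
Kazil: start from *balvated.
  rule 1 (vowel merger): balvated → balvatid
  rule 2 (vowel merger): balvatid → bolvotid
  rule 3: no change — bolvotid
  rule 4: no change — bolvotid
  ⇒ Kazil bolvotid
Luluric: start from *balvated.
  rule 1 (unconditioned shift): balvated → balvatez
  rule 2 (vowel merger): balvatez → belvetez
  ⇒ Luluric belvetez
Only *balvated yields all of Kazil bolvotid, Luluric belvetez.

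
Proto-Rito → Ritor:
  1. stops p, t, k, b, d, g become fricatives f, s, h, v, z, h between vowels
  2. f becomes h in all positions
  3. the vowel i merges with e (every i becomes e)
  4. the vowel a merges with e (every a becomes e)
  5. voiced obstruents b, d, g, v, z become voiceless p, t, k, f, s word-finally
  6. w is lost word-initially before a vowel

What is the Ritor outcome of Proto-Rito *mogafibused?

Ritor: start from *mogafibused.
  rule 1 (intervocalic lenition): mogafibused → mohafivused
  rule 2 (unconditioned shift): mohafivused → mohahivused
  rule 3 (vowel merger): mohahivused → mohahevused
  rule 4 (vowel merger): mohahevused → mohehevused
  rule 5 (final devoicing): mohehevused → mohehevuset
  rule 6: no change — mohehevuset
  ⇒ Ritor mohehevuset

mohehevuset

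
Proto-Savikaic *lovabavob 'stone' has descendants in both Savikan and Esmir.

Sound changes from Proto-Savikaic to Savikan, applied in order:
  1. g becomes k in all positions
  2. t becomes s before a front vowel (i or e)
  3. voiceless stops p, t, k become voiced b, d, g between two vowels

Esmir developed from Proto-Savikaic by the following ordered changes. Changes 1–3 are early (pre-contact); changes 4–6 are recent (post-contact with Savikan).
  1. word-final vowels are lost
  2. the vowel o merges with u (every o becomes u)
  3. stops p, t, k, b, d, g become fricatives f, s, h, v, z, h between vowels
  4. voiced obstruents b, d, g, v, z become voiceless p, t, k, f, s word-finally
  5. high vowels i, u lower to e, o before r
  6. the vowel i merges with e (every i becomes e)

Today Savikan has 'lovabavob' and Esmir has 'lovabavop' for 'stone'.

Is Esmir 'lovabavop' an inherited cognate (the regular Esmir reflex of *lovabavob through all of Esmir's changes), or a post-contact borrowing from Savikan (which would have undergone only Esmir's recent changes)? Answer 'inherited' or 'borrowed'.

If inherited, *lovabavob would pass through all of Esmir's changes:
Esmir: *lovabavob
  lovabavob (rule 1 does not apply)
  lovabavob → luvabavub   [vowel merger]
  luvabavub → luvavavub   [intervocalic lenition]
  luvavavub → luvavavup   [final devoicing]
  luvavavup (rule 5 does not apply)
  luvavavup (rule 6 does not apply)
  giving Esmir luvavavup.
If borrowed from Savikan 'lovabavob' after the early changes, it would undergo only the recent ones:
  rule 4 (final devoicing): lovabavob → lovabavop
  rule 5 (pre-rhotic lowering): no change (lovabavop)
  rule 6 (vowel merger): no change (lovabavop)
  ⇒ as a loan: lovabavop
Esmir 'lovabavop' matches the loan outcome 'lovabavop', not the inherited 'luvavavup' — it skipped the early Esmir changes, so it was borrowed from Savikan.

borrowed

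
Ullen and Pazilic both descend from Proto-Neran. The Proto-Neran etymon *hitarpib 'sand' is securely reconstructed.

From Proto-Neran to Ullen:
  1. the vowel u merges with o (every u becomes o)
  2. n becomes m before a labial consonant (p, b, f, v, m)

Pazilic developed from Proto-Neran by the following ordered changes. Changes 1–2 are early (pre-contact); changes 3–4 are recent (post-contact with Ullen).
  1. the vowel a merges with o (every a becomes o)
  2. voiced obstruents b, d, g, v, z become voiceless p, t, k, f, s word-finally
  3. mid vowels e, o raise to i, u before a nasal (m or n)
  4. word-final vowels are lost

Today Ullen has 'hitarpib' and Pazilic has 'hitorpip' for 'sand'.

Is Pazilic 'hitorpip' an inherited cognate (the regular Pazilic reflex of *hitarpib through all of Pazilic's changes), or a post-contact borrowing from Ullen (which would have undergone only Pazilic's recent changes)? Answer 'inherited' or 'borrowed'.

If inherited, *hitarpib would pass through all of Pazilic's changes:
Pazilic: start from *hitarpib.
  rule 1 (vowel merger): hitarpib → hitorpib
  rule 2 (final devoicing): hitorpib → hitorpip
  rule 3: no change — hitorpip
  rule 4: no change — hitorpip
  ⇒ Pazilic hitorpip
If borrowed from Ullen 'hitarpib' after the early changes, it would undergo only the recent ones:
  rule 3 (pre-nasal raising): no change (hitarpib)
  rule 4 (apocope): no change (hitarpib)
  ⇒ as a loan: hitarpib
Pazilic 'hitorpip' matches the inherited outcome exactly, so it is an inherited cognate, not a loan.

inherited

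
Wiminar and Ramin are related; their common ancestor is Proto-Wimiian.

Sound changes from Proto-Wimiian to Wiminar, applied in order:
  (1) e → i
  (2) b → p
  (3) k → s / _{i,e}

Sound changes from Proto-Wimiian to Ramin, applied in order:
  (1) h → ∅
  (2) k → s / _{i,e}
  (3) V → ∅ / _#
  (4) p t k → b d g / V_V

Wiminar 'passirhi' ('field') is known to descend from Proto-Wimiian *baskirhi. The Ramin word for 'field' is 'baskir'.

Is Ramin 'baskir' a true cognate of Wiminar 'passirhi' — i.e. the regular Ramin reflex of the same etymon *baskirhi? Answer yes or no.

no

Derive the expected Ramin reflex of *baskirhi:
Ramin: start from *baskirhi.
  rule 1 (h-loss): baskirhi → baskiri
  rule 2 (palatalisation): baskiri → bassiri
  rule 3 (apocope): bassiri → bassir
  rule 4: no change — bassir
  ⇒ Ramin bassir
The regular Ramin reflex would be 'bassir', but the attested form is 'baskir'. The correspondence is irregular, so they are not cognates (the Ramin form has a different source).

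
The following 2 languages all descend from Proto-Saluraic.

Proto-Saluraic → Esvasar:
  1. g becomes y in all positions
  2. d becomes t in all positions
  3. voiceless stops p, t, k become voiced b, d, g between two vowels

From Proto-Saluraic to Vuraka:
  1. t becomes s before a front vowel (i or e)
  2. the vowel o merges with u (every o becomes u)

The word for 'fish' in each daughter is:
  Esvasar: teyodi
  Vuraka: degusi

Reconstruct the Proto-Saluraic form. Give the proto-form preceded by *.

Position 1: Esvasar has t, Vuraka has d. Vuraka preserves d here (none of its changes turn any other segment into d), so the proto-segment is *d.
Position 4: Esvasar has o, Vuraka has u. Esvasar preserves o here (none of its changes turn any other segment into o), so the proto-segment is *o.
Position 3: Esvasar has y, Vuraka has g. Vuraka preserves g here (none of its changes turn any other segment into g), so the proto-segment is *g.
Continuing position by position gives *degoti; check it forward:
Esvasar: start from *degoti.
  rule 1 (unconditioned shift): degoti → deyoti
  rule 2 (unconditioned shift): deyoti → teyoti
  rule 3 (intervocalic voicing): teyoti → teyodi
  ⇒ Esvasar teyodi
Vuraka: start from *degoti.
  rule 1 (palatalisation): degoti → degosi
  rule 2 (vowel merger): degosi → degusi
  ⇒ Vuraka degusi
Only *degoti yields all of Esvasar teyodi, Vuraka degusi.

*degoti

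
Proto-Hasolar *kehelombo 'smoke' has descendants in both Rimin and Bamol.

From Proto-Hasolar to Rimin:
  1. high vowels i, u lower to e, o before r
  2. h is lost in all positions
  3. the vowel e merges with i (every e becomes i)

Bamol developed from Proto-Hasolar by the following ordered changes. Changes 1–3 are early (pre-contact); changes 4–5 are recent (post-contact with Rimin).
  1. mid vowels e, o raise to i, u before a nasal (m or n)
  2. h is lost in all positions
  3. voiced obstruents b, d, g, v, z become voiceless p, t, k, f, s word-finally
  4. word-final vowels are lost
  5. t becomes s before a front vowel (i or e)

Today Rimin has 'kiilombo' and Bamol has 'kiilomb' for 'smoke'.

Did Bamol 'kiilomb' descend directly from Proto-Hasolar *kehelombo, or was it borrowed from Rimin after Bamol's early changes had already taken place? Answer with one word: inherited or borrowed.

borrowed

If inherited, *kehelombo would pass through all of Bamol's changes:
Bamol: *kehelombo
  kehelombo → kehelumbo   [pre-nasal raising]
  kehelumbo → keelumbo   [h-loss]
  keelumbo (rule 3 does not apply)
  keelumbo → keelumb   [apocope]
  keelumb (rule 5 does not apply)
  giving Bamol keelumb.
If borrowed from Rimin 'kiilombo' after the early changes, it would undergo only the recent ones:
  rule 4 (apocope): kiilombo → kiilomb
  rule 5 (palatalisation): no change (kiilomb)
  ⇒ as a loan: kiilomb
Bamol 'kiilomb' matches the loan outcome 'kiilomb', not the inherited 'keelumb' — it skipped the early Bamol changes, so it was borrowed from Rimin.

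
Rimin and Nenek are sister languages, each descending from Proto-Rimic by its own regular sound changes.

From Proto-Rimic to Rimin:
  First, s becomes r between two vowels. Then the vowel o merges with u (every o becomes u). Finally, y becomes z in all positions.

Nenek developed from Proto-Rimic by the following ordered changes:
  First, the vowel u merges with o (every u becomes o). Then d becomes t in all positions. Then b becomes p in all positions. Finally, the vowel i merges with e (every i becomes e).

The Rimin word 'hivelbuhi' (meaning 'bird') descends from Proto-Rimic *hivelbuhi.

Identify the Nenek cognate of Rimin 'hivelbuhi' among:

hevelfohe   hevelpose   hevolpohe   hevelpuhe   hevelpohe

Nenek: *hivelbuhi > hivelbohi > hivelpohi > hevelpohe  (by vowel merger, unconditioned shift, vowel merger)
Among the options, 'hevelpohe' alone shows every Nenek change applied in order.

hevelpohe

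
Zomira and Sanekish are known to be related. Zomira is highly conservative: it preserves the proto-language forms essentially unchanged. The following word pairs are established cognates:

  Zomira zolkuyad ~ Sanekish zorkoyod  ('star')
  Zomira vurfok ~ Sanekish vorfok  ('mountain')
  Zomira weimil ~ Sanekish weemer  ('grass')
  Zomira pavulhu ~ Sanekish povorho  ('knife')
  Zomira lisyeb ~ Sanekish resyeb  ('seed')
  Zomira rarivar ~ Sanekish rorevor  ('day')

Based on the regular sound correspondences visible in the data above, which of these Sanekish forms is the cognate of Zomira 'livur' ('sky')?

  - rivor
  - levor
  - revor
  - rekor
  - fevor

revor

lisyeb ~ resyeb — Zomira l corresponds to Sanekish r word-initially before a front vowel.
rarivar ~ rorevor — Zomira i corresponds to Sanekish e after a consonant, before a labial obstruent.
vurfok ~ vorfok — Zomira u corresponds to Sanekish o after a consonant, before r.
Applying these to Zomira 'livur':
  livur → rivur   (l→r word-initially before a front vowel)
  rivur → revur   (i→e after a consonant, before a labial obstruent)
  revur → revor   (u→o after a consonant, before r)
So the Sanekish cognate is 'revor'.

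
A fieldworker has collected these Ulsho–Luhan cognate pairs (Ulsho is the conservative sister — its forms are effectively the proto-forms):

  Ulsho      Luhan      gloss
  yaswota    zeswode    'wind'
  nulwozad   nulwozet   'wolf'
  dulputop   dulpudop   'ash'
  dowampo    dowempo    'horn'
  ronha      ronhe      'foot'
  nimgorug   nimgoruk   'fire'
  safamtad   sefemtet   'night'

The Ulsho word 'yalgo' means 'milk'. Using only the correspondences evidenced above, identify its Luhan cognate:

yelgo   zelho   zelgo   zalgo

yaswota ~ zeswode — Ulsho y corresponds to Luhan z word-initially before a back vowel.
yaswota ~ zeswode, nulwozad ~ nulwozet — Ulsho a corresponds to Luhan e after a consonant, before a consonant other than r, m, n, p, b, f, v.
Applying these to Ulsho 'yalgo':
  yalgo → zalgo   (y→z word-initially before a back vowel)
  zalgo → zelgo   (a→e after a consonant, before a consonant other than r, m, n, p, b, f, v)
So the Luhan cognate is 'zelgo'.

zelgo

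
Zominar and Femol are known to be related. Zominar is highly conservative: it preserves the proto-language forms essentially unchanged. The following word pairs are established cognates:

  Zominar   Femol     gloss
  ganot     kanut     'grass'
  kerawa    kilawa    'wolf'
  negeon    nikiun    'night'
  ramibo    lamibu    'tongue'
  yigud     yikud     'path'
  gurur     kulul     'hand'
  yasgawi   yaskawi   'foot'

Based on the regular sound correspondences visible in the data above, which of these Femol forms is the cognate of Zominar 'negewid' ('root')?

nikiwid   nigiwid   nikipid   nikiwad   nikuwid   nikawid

nikiwid

negeon ~ nikiun — Zominar e corresponds to Femol i after a consonant, before a consonant other than r, m, n, p, b, f, v.
negeon ~ nikiun — Zominar g corresponds to Femol k between vowels (before a front vowel).
Applying these to Zominar 'negewid':
  negewid → nigewid   (e→i after a consonant, before a consonant other than r, m, n, p, b, f, v)
  nigewid → nikewid   (g→k between vowels (before a front vowel))
  nikewid → nikiwid   (e→i after a consonant, before a consonant other than r, m, n, p, b, f, v)
So the Femol cognate is 'nikiwid'.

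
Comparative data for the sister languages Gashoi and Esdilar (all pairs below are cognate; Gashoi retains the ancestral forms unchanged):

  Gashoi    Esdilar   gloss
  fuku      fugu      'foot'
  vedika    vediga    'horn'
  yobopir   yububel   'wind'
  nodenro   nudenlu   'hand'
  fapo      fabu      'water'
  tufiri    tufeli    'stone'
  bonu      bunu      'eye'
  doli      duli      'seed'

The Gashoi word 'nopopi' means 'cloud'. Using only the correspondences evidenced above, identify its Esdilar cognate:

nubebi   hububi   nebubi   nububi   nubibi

nububi

yobopir ~ yububel — Gashoi o corresponds to Esdilar u after a consonant, before a labial obstruent.
fapo ~ fabu — Gashoi p corresponds to Esdilar b between vowels (before a back vowel).
yobopir ~ yububel — Gashoi p corresponds to Esdilar b between vowels (before a front vowel).
Applying these to Gashoi 'nopopi':
  nopopi → nupopi   (o→u after a consonant, before a labial obstruent)
  nupopi → nubopi   (p→b between vowels (before a back vowel))
  nubopi → nubupi   (o→u after a consonant, before a labial obstruent)
  nubupi → nububi   (p→b between vowels (before a front vowel))
So the Esdilar cognate is 'nububi'.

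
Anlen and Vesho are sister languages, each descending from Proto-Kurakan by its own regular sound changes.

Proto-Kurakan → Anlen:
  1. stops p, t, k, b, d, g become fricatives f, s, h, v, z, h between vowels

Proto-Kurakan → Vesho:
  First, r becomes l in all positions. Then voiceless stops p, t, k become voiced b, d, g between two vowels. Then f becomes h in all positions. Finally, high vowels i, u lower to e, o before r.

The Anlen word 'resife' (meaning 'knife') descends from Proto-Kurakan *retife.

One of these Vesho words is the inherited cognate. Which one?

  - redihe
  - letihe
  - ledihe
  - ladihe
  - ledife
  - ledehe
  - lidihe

ledihe

Vesho: *retife > letife > ledife > ledihe  (by unconditioned shift, intervocalic voicing, unconditioned shift)
Among the options, 'ledihe' alone shows every Vesho change applied in order.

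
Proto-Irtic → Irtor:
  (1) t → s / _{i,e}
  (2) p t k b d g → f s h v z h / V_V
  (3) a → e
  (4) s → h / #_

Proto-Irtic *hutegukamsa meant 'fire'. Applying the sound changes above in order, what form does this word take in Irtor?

husehuhemse

Irtor: *hutegukamsa
  hutegukamsa → husegukamsa   [palatalisation]
  husegukamsa → husehuhamsa   [intervocalic lenition]
  husehuhamsa → husehuhemse   [vowel merger]
  husehuhemse (rule 4 does not apply)
  giving Irtor husehuhemse.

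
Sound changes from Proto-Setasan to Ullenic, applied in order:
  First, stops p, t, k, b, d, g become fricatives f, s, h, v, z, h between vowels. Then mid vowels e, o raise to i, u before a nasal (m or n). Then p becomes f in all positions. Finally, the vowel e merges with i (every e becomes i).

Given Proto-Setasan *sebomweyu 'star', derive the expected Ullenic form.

sivumwiyu

Ullenic: *sebomweyu
  sebomweyu → sevomweyu   [intervocalic lenition]
  sevomweyu → sevumweyu   [pre-nasal raising]
  sevumweyu (rule 3 does not apply)
  sevumweyu → sivumwiyu   [vowel merger]
  giving Ullenic sivumwiyu.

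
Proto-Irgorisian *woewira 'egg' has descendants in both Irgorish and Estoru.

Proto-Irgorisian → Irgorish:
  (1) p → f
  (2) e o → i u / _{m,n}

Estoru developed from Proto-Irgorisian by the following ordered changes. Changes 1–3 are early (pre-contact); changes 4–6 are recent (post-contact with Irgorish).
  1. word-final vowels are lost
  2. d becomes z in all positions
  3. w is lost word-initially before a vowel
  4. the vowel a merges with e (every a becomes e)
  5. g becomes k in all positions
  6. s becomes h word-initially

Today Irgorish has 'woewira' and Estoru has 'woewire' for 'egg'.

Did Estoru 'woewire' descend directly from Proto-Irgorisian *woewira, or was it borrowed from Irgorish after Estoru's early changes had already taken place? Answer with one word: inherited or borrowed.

borrowed

If inherited, *woewira would pass through all of Estoru's changes:
Estoru: *woewira > woewir > oewir  (by apocope, glide loss)
If borrowed from Irgorish 'woewira' after the early changes, it would undergo only the recent ones:
  rule 4 (vowel merger): woewira → woewire
  rule 5 (unconditioned shift): no change (woewire)
  rule 6 (debuccalisation): no change (woewire)
  ⇒ as a loan: woewire
Estoru 'woewire' matches the loan outcome 'woewire', not the inherited 'oewir' — it skipped the early Estoru changes, so it was borrowed from Irgorish.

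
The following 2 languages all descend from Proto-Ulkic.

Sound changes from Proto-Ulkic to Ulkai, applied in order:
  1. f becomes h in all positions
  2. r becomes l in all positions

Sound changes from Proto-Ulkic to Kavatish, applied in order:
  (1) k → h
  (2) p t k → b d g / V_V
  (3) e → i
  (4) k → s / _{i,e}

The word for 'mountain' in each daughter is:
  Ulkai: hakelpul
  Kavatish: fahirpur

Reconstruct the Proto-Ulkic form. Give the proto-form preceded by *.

*fakerpur

Position 3: Ulkai has k, Kavatish has h. Ulkai preserves k here (none of its changes turn any other segment into k), so the proto-segment is *k.
Position 4: Ulkai has e, Kavatish has i. Ulkai preserves e here (none of its changes turn any other segment into e), so the proto-segment is *e.
Continuing position by position gives *fakerpur; check it forward:
Ulkai: *fakerpur > hakerpur > hakelpul  (by unconditioned shift, unconditioned shift)
Kavatish: *fakerpur > faherpur > fahirpur  (by unconditioned shift, vowel merger)
No other proto-form is consistent with every reflex, so the reconstruction is *fakerpur.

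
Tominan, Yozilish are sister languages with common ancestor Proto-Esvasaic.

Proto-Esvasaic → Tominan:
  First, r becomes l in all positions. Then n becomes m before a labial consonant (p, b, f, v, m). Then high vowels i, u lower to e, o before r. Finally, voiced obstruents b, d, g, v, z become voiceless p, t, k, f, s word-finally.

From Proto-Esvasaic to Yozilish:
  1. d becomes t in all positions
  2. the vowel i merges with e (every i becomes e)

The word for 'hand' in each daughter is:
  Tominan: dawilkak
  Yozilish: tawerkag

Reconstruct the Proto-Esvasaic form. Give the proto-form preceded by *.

*dawirkag

Position 8: Tominan has k, Yozilish has g. Yozilish preserves g here (none of its changes turn any other segment into g), so the proto-segment is *g.
Position 4: Tominan has i, Yozilish has e. Tominan preserves i here (none of its changes turn any other segment into i), so the proto-segment is *i.
Position 1: Tominan has d, Yozilish has t. Tominan preserves d here (none of its changes turn any other segment into d), so the proto-segment is *d.
Verify the candidate proto-form against each daughter:
Tominan: *dawirkag > dawilkag > dawilkak  (by unconditioned shift, final devoicing)
Yozilish: *dawirkag > tawirkag > tawerkag  (by unconditioned shift, vowel merger)
Only *dawirkag yields all of Tominan dawilkak, Yozilish tawerkag.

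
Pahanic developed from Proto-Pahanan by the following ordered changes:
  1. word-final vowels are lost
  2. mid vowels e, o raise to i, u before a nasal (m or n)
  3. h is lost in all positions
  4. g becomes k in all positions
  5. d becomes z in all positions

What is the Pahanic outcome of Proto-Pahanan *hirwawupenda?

Pahanic: start from *hirwawupenda.
  rule 1 (apocope): hirwawupenda → hirwawupend
  rule 2 (pre-nasal raising): hirwawupend → hirwawupind
  rule 3 (h-loss): hirwawupind → irwawupind
  rule 4: no change — irwawupind
  rule 5 (unconditioned shift): irwawupind → irwawupinz
  ⇒ Pahanic irwawupinz

irwawupinz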